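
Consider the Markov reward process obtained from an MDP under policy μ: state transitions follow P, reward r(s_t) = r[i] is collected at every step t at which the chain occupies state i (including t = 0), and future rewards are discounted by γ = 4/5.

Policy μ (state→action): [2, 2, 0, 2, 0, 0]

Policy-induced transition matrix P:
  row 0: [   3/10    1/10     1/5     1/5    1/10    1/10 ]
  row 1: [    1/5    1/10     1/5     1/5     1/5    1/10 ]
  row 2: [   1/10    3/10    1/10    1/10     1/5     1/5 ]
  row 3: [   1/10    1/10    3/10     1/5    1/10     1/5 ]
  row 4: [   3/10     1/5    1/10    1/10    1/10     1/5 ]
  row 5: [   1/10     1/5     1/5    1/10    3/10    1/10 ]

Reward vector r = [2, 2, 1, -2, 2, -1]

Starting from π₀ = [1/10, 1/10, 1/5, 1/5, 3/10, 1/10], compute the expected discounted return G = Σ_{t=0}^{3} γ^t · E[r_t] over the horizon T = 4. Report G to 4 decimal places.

t=0: π = [0.1000, 0.1000, 0.2000, 0.2000, 0.3000, 0.1000], E[r] = 0.7000, γ^t·E[r] = 0.700000, running G = 0.700000
t=1: π = [0.1900, 0.1800, 0.1700, 0.1400, 0.1500, 0.1700], E[r] = 0.7600, γ^t·E[r] = 0.608000, running G = 1.308000
t=2: π = [0.1860, 0.1660, 0.1820, 0.1510, 0.1690, 0.1460], E[r] = 0.7760, γ^t·E[r] = 0.496640, running G = 1.804640
t=3: π = [0.1876, 0.1679, 0.1800, 0.1503, 0.1640, 0.1502], E[r] = 0.7682, γ^t·E[r] = 0.393318, running G = 2.197958

G = 2.1980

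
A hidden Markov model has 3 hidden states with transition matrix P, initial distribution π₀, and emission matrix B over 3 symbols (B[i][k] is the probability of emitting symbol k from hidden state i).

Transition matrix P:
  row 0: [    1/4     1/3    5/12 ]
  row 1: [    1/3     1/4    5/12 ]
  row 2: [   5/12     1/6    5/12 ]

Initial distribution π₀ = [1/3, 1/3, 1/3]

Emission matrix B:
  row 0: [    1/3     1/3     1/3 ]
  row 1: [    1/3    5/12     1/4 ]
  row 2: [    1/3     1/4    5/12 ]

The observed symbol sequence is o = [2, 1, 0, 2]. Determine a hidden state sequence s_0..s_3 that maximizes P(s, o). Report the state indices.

t=0: δ = [1.111e-01, 8.333e-02, 1.389e-01]  (obs o_0=2)
t=1: δ = [1.929e-02, 1.543e-02, 1.447e-02]  ψ = [2, 0, 2]  (obs o_1=1)
t=2: δ = [2.009e-03, 2.143e-03, 2.679e-03]  ψ = [2, 0, 0]  (obs o_2=0)
t=3: δ = [3.721e-04, 1.674e-04, 4.651e-04]  ψ = [2, 0, 2]  (obs o_3=2)
backtrack: best end state = 2; path = [2, 0, 2, 2]

path = [2, 0, 2, 2]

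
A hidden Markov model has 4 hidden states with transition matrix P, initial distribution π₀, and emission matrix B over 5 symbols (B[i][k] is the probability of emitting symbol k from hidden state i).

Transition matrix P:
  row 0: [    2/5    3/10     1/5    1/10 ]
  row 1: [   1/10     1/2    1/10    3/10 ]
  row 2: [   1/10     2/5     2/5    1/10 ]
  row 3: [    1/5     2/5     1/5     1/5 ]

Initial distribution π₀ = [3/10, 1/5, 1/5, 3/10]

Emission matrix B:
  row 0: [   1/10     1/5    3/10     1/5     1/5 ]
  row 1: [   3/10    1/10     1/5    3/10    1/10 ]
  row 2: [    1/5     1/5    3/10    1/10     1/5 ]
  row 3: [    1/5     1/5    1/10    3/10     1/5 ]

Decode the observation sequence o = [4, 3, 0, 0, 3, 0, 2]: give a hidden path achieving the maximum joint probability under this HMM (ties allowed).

path = [3, 1, 1, 1, 1, 1, 1]

t=0: δ = [6.000e-02, 2.000e-02, 4.000e-02, 6.000e-02]  (obs o_0=4)
t=1: δ = [4.800e-03, 7.200e-03, 1.600e-03, 3.600e-03]  ψ = [0, 3, 2, 3]  (obs o_1=3)
t=2: δ = [1.920e-04, 1.080e-03, 1.920e-04, 4.320e-04]  ψ = [0, 1, 0, 1]  (obs o_2=0)
t=3: δ = [1.080e-05, 1.620e-04, 2.160e-05, 6.480e-05]  ψ = [1, 1, 1, 1]  (obs o_3=0)
t=4: δ = [3.240e-06, 2.430e-05, 1.620e-06, 1.458e-05]  ψ = [1, 1, 1, 1]  (obs o_4=3)
t=5: δ = [2.916e-07, 3.645e-06, 5.832e-07, 1.458e-06]  ψ = [3, 1, 3, 1]  (obs o_5=0)
t=6: δ = [1.093e-07, 3.645e-07, 1.093e-07, 1.093e-07]  ψ = [1, 1, 1, 1]  (obs o_6=2)
backtrack: best end state = 1; path = [3, 1, 1, 1, 1, 1, 1]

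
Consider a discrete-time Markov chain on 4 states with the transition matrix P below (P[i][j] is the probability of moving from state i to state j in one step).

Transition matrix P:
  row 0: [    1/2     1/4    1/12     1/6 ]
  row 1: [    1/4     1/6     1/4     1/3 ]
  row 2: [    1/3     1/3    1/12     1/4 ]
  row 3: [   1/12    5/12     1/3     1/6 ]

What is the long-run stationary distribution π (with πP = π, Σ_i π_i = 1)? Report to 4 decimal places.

Balance equations π_j = Σ_i π_i·P[i][j]:
  π_0 = 1/2·π_0 + 1/4·π_1 + 1/3·π_2 + 1/12·π_3
  π_1 = 1/4·π_0 + 1/6·π_1 + 1/3·π_2 + 5/12·π_3
  π_2 = 1/12·π_0 + 1/4·π_1 + 1/12·π_2 + 1/3·π_3
  normalize: π_0 + π_1 + π_2 + π_3 = 1
Solving the linear system gives exactly π = [531/1751, 491/1751, 328/1751, 401/1751].

π = [0.3033, 0.2804, 0.1873, 0.2290]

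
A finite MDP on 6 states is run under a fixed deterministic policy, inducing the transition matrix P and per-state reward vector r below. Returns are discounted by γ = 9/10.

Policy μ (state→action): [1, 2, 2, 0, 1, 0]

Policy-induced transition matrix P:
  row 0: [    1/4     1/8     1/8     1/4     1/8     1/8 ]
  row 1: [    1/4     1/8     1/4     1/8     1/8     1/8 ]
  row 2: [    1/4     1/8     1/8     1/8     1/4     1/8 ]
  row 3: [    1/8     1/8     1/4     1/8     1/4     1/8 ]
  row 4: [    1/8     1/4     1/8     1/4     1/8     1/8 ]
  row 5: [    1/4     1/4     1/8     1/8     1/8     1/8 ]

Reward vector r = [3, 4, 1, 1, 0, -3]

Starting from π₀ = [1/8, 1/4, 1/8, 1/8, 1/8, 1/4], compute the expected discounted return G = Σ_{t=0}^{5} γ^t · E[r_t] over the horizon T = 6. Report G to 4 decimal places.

G = 5.4784

t=0: π = [0.1250, 0.2500, 0.1250, 0.1250, 0.1250, 0.2500], E[r] = 0.8750, γ^t·E[r] = 0.875000, running G = 0.875000
t=1: π = [0.2188, 0.1719, 0.1719, 0.1563, 0.1563, 0.1250], E[r] = 1.2969, γ^t·E[r] = 1.167188, running G = 2.042188
t=2: π = [0.2109, 0.1602, 0.1660, 0.1719, 0.1660, 0.1250], E[r] = 1.2363, γ^t·E[r] = 1.001426, running G = 3.043613
t=3: π = [0.2078, 0.1614, 0.1665, 0.1721, 0.1672, 0.1250], E[r] = 1.2324, γ^t·E[r] = 0.898436, running G = 3.942049
t=4: π = [0.2076, 0.1615, 0.1667, 0.1719, 0.1673, 0.1250], E[r] = 1.2324, γ^t·E[r] = 0.808592, running G = 4.750641
t=5: π = [0.2076, 0.1615, 0.1667, 0.1719, 0.1673, 0.1250], E[r] = 1.2325, γ^t·E[r] = 0.727780, running G = 5.478421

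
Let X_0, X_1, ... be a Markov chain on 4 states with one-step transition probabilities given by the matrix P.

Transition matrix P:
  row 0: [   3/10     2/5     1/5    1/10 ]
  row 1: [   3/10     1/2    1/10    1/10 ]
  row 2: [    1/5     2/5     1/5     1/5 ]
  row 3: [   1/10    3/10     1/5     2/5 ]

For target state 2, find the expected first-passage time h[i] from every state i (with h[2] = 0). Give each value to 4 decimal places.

h = [6.3636, 7.0707, 0.0000, 6.2626]

First-step conditioning: h[2] = 0; for i ≠ 2, h[i] = 1 + Σ_k P[i][k]·h[k].
  h[0] = 1 + 3/10·h[0] + 2/5·h[1] + 1/10·h[3]
  h[1] = 1 + 3/10·h[0] + 1/2·h[1] + 1/10·h[3]
  h[3] = 1 + 1/10·h[0] + 3/10·h[1] + 2/5·h[3]
Solving the 3×3 linear system over states ≠ 2 gives exactly h = [70/11, 700/99, 0, 620/99] (h[2] = 0 is the target).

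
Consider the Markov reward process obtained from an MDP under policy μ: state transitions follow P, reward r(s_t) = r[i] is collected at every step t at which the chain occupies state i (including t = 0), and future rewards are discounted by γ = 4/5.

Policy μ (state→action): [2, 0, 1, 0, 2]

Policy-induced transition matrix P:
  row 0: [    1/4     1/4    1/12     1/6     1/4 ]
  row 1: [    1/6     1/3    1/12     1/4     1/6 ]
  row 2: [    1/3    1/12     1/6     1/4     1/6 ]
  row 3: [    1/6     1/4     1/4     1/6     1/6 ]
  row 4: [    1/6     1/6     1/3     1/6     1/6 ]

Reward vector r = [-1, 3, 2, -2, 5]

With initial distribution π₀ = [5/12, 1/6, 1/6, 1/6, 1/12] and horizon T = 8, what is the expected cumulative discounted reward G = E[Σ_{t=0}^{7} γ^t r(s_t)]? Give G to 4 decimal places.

t=0: π = [0.4167, 0.1667, 0.1667, 0.1667, 0.0833], E[r] = 0.5000, γ^t·E[r] = 0.500000, running G = 0.500000
t=1: π = [0.2292, 0.2292, 0.1458, 0.1944, 0.2014], E[r] = 1.3681, γ^t·E[r] = 1.094444, running G = 1.594444
t=2: π = [0.2101, 0.2280, 0.1782, 0.1979, 0.1858], E[r] = 1.3634, γ^t·E[r] = 0.872593, running G = 2.467037
t=3: π = [0.2139, 0.2238, 0.1776, 0.2005, 0.1842], E[r] = 1.3326, γ^t·E[r] = 0.682296, running G = 3.149333
t=4: π = [0.2141, 0.2237, 0.1776, 0.2001, 0.1845], E[r] = 1.3344, γ^t·E[r] = 0.546578, running G = 3.695911
t=5: π = [0.2141, 0.2237, 0.1776, 0.2001, 0.1845], E[r] = 1.3344, γ^t·E[r] = 0.437268, running G = 4.133179
t=6: π = [0.2141, 0.2237, 0.1776, 0.2001, 0.1845], E[r] = 1.3344, γ^t·E[r] = 0.349813, running G = 4.482992
t=7: π = [0.2141, 0.2237, 0.1776, 0.2001, 0.1845], E[r] = 1.3344, γ^t·E[r] = 0.279850, running G = 4.762843

G = 4.7628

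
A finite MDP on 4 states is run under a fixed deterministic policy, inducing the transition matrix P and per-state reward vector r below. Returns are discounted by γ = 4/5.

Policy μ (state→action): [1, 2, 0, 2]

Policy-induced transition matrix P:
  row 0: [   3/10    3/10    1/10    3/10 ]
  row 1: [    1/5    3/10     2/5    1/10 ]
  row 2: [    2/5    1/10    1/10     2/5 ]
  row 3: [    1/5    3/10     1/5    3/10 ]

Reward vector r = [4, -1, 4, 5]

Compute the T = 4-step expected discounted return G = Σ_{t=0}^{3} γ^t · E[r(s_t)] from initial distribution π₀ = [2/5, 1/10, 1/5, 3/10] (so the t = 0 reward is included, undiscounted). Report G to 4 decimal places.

G = 9.5947

t=0: π = [0.4000, 0.1000, 0.2000, 0.3000], E[r] = 3.8000, γ^t·E[r] = 3.800000, running G = 3.800000
t=1: π = [0.2800, 0.2600, 0.1600, 0.3000], E[r] = 3.0000, γ^t·E[r] = 2.400000, running G = 6.200000
t=2: π = [0.2600, 0.2680, 0.2080, 0.2640], E[r] = 2.9240, γ^t·E[r] = 1.871360, running G = 8.071360
t=3: π = [0.2676, 0.2584, 0.2068, 0.2672], E[r] = 2.9752, γ^t·E[r] = 1.523302, running G = 9.594662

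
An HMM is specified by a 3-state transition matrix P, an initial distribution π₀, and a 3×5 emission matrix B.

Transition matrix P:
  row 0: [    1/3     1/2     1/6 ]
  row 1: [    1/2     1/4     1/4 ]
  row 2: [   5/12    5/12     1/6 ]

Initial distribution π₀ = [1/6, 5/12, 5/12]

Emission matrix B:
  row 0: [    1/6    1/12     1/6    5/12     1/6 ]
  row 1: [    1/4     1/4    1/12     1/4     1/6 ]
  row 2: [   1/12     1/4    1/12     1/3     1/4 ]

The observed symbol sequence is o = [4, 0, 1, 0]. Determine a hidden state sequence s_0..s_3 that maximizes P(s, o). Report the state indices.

t=0: δ = [2.778e-02, 6.944e-02, 1.042e-01]  (obs o_0=4)
t=1: δ = [7.234e-03, 1.085e-02, 1.447e-03]  ψ = [2, 2, 1]  (obs o_1=0)
t=2: δ = [4.521e-04, 9.042e-04, 6.782e-04]  ψ = [1, 0, 1]  (obs o_2=1)
t=3: δ = [7.535e-05, 7.064e-05, 1.884e-05]  ψ = [1, 2, 1]  (obs o_3=0)
backtrack: best end state = 0; path = [2, 0, 1, 0]

path = [2, 0, 1, 0]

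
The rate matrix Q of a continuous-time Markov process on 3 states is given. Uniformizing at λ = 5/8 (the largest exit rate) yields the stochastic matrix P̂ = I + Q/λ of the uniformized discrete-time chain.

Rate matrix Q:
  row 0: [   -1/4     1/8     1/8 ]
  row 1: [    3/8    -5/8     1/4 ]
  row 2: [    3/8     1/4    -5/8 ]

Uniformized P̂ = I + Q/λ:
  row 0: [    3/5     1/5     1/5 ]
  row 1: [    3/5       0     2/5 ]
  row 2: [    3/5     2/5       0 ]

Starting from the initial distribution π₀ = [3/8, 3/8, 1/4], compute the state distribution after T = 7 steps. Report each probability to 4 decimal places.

t=0: π = [0.3750, 0.3750, 0.2500]
t=1: π = [0.6000, 0.1750, 0.2250]
t=2: π = [0.6000, 0.2100, 0.1900]
t=3: π = [0.6000, 0.1960, 0.2040]
t=4: π = [0.6000, 0.2016, 0.1984]
t=5: π = [0.6000, 0.1994, 0.2006]
t=6: π = [0.6000, 0.2003, 0.1997]
t=7: π = [0.6000, 0.1999, 0.2001]

π = [0.6000, 0.1999, 0.2001]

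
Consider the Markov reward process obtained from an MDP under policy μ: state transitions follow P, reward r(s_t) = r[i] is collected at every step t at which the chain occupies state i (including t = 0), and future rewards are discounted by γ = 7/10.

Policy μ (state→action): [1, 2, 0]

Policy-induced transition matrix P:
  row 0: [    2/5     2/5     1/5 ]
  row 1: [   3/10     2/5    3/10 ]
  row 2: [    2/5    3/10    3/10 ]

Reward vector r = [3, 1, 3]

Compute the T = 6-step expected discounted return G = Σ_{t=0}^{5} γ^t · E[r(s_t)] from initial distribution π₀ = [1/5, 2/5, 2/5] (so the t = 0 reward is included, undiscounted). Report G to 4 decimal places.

t=0: π = [0.2000, 0.4000, 0.4000], E[r] = 2.2000, γ^t·E[r] = 2.200000, running G = 2.200000
t=1: π = [0.3600, 0.3600, 0.2800], E[r] = 2.2800, γ^t·E[r] = 1.596000, running G = 3.796000
t=2: π = [0.3640, 0.3720, 0.2640], E[r] = 2.2560, γ^t·E[r] = 1.105440, running G = 4.901440
t=3: π = [0.3628, 0.3736, 0.2636], E[r] = 2.2528, γ^t·E[r] = 0.772710, running G = 5.674150
t=4: π = [0.3626, 0.3736, 0.2637], E[r] = 2.2527, γ^t·E[r] = 0.540878, running G = 6.215028
t=5: π = [0.3626, 0.3736, 0.2637], E[r] = 2.2527, γ^t·E[r] = 0.378619, running G = 6.593647

G = 6.5936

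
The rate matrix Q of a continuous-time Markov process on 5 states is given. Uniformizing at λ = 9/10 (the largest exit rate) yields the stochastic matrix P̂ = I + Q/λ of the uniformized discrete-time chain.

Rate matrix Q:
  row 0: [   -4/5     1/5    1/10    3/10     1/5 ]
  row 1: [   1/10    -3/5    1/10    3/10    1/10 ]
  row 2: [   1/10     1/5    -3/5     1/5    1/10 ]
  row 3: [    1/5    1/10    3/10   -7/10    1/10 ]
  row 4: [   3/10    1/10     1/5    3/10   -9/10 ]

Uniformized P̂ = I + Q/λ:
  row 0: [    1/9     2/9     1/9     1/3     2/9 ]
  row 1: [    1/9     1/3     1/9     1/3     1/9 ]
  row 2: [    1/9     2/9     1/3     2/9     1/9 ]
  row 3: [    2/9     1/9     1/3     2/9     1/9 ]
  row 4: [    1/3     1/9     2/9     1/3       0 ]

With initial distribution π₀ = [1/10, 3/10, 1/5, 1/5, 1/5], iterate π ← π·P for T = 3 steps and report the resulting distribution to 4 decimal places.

t=0: π = [0.1000, 0.3000, 0.2000, 0.2000, 0.2000]
t=1: π = [0.1778, 0.2111, 0.2222, 0.2889, 0.1000]
t=2: π = [0.1654, 0.2025, 0.2358, 0.2765, 0.1198]
t=3: π = [0.1684, 0.2007, 0.2383, 0.2764, 0.1162]

π = [0.1684, 0.2007, 0.2383, 0.2764, 0.1162]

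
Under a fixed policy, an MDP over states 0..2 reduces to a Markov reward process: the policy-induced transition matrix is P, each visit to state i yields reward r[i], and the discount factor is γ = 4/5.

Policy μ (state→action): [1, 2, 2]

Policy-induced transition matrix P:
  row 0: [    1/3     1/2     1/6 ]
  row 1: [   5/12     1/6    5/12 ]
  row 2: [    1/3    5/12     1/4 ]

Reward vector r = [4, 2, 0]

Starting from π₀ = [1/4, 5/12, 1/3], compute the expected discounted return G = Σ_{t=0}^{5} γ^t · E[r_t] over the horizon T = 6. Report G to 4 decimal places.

G = 7.6422

t=0: π = [0.2500, 0.4167, 0.3333], E[r] = 1.8333, γ^t·E[r] = 1.833333, running G = 1.833333
t=1: π = [0.3681, 0.3333, 0.2986], E[r] = 2.1389, γ^t·E[r] = 1.711111, running G = 3.544444
t=2: π = [0.3611, 0.3640, 0.2749], E[r] = 2.1725, γ^t·E[r] = 1.390370, running G = 4.934815
t=3: π = [0.3637, 0.3558, 0.2806], E[r] = 2.1662, γ^t·E[r] = 1.109086, running G = 6.043901
t=4: π = [0.3630, 0.3580, 0.2790], E[r] = 2.1680, γ^t·E[r] = 0.888007, running G = 6.931908
t=5: π = [0.3632, 0.3574, 0.2794], E[r] = 2.1675, γ^t·E[r] = 0.710244, running G = 7.642151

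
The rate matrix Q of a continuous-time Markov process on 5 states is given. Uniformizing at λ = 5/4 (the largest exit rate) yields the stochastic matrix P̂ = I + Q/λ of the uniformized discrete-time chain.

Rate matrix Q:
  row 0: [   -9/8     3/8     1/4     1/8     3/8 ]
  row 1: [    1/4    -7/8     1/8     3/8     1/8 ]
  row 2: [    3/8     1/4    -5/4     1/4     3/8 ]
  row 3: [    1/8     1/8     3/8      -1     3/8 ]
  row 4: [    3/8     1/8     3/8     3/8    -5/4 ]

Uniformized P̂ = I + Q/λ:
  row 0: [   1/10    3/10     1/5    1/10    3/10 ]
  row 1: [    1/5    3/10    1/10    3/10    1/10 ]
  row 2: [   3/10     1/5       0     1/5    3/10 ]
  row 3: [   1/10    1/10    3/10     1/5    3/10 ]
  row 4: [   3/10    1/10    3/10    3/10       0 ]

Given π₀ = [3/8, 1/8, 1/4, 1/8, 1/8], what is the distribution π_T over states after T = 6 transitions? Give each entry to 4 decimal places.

π = [0.1970, 0.1973, 0.1853, 0.2202, 0.2002]

t=0: π = [0.3750, 0.1250, 0.2500, 0.1250, 0.1250]
t=1: π = [0.1875, 0.2250, 0.1625, 0.1875, 0.2375]
t=2: π = [0.2025, 0.1988, 0.1875, 0.2275, 0.1838]
t=3: π = [0.1941, 0.1990, 0.1838, 0.2180, 0.2051]
t=4: π = [0.1977, 0.1970, 0.1857, 0.2210, 0.1987]
t=5: π = [0.1966, 0.1975, 0.1851, 0.2198, 0.2010]
t=6: π = [0.1970, 0.1973, 0.1853, 0.2202, 0.2002]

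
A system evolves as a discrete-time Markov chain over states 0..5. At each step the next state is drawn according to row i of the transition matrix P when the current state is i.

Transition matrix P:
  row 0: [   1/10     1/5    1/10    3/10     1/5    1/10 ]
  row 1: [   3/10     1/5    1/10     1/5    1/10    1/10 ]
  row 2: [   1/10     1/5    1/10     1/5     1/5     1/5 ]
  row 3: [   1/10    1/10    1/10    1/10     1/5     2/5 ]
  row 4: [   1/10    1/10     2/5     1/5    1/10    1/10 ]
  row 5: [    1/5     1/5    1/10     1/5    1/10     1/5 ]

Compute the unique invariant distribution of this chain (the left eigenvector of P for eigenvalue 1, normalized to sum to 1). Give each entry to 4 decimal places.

π = [0.1523, 0.1655, 0.1448, 0.1957, 0.1493, 0.1924]

Balance equations π_j = Σ_i π_i·P[i][j]:
  π_0 = 1/10·π_0 + 3/10·π_1 + 1/10·π_2 + 1/10·π_3 + 1/10·π_4 + 1/5·π_5
  π_1 = 1/5·π_0 + 1/5·π_1 + 1/5·π_2 + 1/10·π_3 + 1/10·π_4 + 1/5·π_5
  π_2 = 1/10·π_0 + 1/10·π_1 + 1/10·π_2 + 1/10·π_3 + 2/5·π_4 + 1/10·π_5
  π_3 = 3/10·π_0 + 1/5·π_1 + 1/5·π_2 + 1/10·π_3 + 1/5·π_4 + 1/5·π_5
  π_4 = 1/5·π_0 + 1/10·π_1 + 1/5·π_2 + 1/5·π_3 + 1/10·π_4 + 1/10·π_5
  normalize: π_0 + π_1 + π_2 + π_3 + π_4 + π_5 = 1
Solving the linear system gives exactly π = [18299/120117, 19880/120117, 5797/40039, 23503/120117, 5977/40039, 23113/120117].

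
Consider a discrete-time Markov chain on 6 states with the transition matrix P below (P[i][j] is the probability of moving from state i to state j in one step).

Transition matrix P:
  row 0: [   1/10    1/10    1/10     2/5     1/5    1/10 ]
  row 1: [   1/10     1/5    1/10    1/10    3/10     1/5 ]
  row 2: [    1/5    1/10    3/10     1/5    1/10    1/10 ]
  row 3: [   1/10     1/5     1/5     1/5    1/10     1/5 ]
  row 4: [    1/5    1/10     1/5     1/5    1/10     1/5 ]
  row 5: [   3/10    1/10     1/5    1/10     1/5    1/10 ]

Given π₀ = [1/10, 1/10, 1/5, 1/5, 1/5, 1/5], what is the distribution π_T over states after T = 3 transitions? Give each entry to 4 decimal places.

t=0: π = [0.1000, 0.1000, 0.2000, 0.2000, 0.2000, 0.2000]
t=1: π = [0.1800, 0.1300, 0.2000, 0.1900, 0.1500, 0.1500]
t=2: π = [0.1650, 0.1320, 0.1890, 0.2080, 0.1590, 0.1470]
t=3: π = [0.1642, 0.1340, 0.1892, 0.2051, 0.1576, 0.1499]

π = [0.1642, 0.1340, 0.1892, 0.2051, 0.1576, 0.1499]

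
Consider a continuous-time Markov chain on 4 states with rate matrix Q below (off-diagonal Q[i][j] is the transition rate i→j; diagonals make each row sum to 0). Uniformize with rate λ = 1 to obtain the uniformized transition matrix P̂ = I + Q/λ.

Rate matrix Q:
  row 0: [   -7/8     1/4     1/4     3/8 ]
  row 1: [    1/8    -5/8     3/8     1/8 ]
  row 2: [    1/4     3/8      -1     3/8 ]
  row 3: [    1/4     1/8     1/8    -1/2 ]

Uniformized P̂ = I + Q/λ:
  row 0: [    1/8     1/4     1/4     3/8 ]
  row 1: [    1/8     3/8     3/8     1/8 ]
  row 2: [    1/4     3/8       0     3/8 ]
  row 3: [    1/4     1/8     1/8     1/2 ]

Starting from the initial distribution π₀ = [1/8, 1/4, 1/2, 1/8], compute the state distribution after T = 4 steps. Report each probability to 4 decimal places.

t=0: π = [0.1250, 0.2500, 0.5000, 0.1250]
t=1: π = [0.2031, 0.3281, 0.1406, 0.3281]
t=2: π = [0.1836, 0.2676, 0.2148, 0.3340]
t=3: π = [0.1936, 0.2686, 0.1880, 0.3499]
t=4: π = [0.1922, 0.2633, 0.1928, 0.3516]

π = [0.1922, 0.2633, 0.1928, 0.3516]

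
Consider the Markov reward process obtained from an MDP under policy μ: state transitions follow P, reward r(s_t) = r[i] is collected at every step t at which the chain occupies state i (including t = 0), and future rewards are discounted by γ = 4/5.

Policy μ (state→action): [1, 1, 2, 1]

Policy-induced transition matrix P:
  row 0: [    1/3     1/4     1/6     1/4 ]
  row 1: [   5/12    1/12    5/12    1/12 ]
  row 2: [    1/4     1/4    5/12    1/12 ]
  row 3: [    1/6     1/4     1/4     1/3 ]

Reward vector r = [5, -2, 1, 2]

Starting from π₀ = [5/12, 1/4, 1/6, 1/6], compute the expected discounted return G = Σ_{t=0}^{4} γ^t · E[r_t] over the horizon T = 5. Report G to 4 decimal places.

G = 6.2190

t=0: π = [0.4167, 0.2500, 0.1667, 0.1667], E[r] = 2.0833, γ^t·E[r] = 2.083333, running G = 2.083333
t=1: π = [0.3125, 0.2083, 0.2847, 0.1944], E[r] = 1.8194, γ^t·E[r] = 1.455556, running G = 3.538889
t=2: π = [0.2946, 0.2153, 0.3061, 0.1840], E[r] = 1.7164, γ^t·E[r] = 1.098519, running G = 4.637407
t=3: π = [0.2951, 0.2141, 0.3124, 0.1784], E[r] = 1.7164, γ^t·E[r] = 0.878815, running G = 5.516222
t=4: π = [0.2954, 0.2143, 0.3132, 0.1771], E[r] = 1.7158, γ^t·E[r] = 0.702798, running G = 6.219021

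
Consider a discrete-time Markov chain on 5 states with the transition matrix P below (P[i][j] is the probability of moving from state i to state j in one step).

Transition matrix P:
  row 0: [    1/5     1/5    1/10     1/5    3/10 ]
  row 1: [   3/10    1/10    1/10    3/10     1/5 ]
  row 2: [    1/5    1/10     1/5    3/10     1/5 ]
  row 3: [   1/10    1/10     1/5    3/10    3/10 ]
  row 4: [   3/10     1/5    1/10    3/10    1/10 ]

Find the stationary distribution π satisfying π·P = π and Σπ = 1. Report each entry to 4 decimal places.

π = [0.2091, 0.1435, 0.1421, 0.2791, 0.2262]

Balance equations π_j = Σ_i π_i·P[i][j]:
  π_0 = 1/5·π_0 + 3/10·π_1 + 1/5·π_2 + 1/10·π_3 + 3/10·π_4
  π_1 = 1/5·π_0 + 1/10·π_1 + 1/10·π_2 + 1/10·π_3 + 1/5·π_4
  π_2 = 1/10·π_0 + 1/10·π_1 + 1/5·π_2 + 1/5·π_3 + 1/10·π_4
  π_3 = 1/5·π_0 + 3/10·π_1 + 3/10·π_2 + 3/10·π_3 + 3/10·π_4
  normalize: π_0 + π_1 + π_2 + π_3 + π_4 = 1
Solving the linear system gives exactly π = [203/971, 1533/10681, 138/971, 271/971, 2416/10681].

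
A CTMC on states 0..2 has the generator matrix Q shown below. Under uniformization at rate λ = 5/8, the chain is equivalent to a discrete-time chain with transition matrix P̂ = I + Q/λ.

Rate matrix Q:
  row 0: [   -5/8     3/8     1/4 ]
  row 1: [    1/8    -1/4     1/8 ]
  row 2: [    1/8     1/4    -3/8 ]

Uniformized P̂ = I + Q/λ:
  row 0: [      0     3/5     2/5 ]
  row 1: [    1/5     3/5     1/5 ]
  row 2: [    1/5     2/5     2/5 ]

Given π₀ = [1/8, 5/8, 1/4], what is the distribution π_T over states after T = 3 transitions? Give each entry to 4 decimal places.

π = [0.1670, 0.5420, 0.2910]

t=0: π = [0.1250, 0.6250, 0.2500]
t=1: π = [0.1750, 0.5500, 0.2750]
t=2: π = [0.1650, 0.5450, 0.2900]
t=3: π = [0.1670, 0.5420, 0.2910]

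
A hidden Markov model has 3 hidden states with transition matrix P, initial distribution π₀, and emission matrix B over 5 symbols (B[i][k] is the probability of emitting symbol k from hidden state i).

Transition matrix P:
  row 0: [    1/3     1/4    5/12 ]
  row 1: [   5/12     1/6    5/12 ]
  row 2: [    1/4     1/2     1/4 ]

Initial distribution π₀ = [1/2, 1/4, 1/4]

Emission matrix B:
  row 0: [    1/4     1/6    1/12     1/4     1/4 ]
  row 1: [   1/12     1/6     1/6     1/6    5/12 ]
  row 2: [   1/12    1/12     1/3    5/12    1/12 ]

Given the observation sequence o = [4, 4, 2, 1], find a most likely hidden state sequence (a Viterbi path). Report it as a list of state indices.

t=0: δ = [1.250e-01, 1.042e-01, 2.083e-02]  (obs o_0=4)
t=1: δ = [1.085e-02, 1.302e-02, 4.340e-03]  ψ = [1, 0, 0]  (obs o_1=4)
t=2: δ = [4.521e-04, 4.521e-04, 1.808e-03]  ψ = [1, 0, 1]  (obs o_2=2)
t=3: δ = [7.535e-05, 1.507e-04, 3.768e-05]  ψ = [2, 2, 2]  (obs o_3=1)
backtrack: best end state = 1; path = [0, 1, 2, 1]

path = [0, 1, 2, 1]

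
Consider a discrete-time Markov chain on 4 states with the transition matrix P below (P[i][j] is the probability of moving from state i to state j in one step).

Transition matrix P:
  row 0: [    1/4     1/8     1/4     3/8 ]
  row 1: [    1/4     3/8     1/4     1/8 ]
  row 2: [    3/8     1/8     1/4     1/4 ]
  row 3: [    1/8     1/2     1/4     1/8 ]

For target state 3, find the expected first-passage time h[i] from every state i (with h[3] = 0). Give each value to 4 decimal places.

First-step conditioning: h[3] = 0; for i ≠ 3, h[i] = 1 + Σ_k P[i][k]·h[k].
  h[0] = 1 + 1/4·h[0] + 1/8·h[1] + 1/4·h[2]
  h[1] = 1 + 1/4·h[0] + 3/8·h[1] + 1/4·h[2]
  h[2] = 1 + 3/8·h[0] + 1/8·h[1] + 1/4·h[2]
Solving the 3×3 linear system over states ≠ 3 gives exactly h = [96/29, 128/29, 108/29, 0] (h[3] = 0 is the target).

h = [3.3103, 4.4138, 3.7241, 0.0000]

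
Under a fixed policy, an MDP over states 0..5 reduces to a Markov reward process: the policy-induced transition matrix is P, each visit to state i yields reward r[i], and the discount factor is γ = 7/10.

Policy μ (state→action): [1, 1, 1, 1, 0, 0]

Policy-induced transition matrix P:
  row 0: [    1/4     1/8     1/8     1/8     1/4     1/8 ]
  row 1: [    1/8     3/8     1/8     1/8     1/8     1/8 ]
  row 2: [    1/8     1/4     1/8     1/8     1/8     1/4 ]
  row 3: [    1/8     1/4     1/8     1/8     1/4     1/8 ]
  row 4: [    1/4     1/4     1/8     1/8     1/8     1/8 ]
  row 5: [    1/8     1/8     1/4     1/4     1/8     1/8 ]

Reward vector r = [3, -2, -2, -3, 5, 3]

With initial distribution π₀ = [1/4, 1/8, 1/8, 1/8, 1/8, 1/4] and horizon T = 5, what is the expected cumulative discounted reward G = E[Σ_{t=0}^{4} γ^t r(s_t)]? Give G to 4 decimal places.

t=0: π = [0.2500, 0.1250, 0.1250, 0.1250, 0.1250, 0.2500], E[r] = 1.2500, γ^t·E[r] = 1.250000, running G = 1.250000
t=1: π = [0.1719, 0.2031, 0.1563, 0.1563, 0.1719, 0.1406], E[r] = 0.6094, γ^t·E[r] = 0.426563, running G = 1.676563
t=2: π = [0.1680, 0.2363, 0.1426, 0.1426, 0.1660, 0.1445], E[r] = 0.5820, γ^t·E[r] = 0.285195, running G = 1.961758
t=3: π = [0.1667, 0.2405, 0.1431, 0.1431, 0.1638, 0.1428], E[r] = 0.5515, γ^t·E[r] = 0.189169, running G = 2.150927
t=4: π = [0.1663, 0.2414, 0.1429, 0.1429, 0.1637, 0.1429], E[r] = 0.5493, γ^t·E[r] = 0.131876, running G = 2.282803

G = 2.2828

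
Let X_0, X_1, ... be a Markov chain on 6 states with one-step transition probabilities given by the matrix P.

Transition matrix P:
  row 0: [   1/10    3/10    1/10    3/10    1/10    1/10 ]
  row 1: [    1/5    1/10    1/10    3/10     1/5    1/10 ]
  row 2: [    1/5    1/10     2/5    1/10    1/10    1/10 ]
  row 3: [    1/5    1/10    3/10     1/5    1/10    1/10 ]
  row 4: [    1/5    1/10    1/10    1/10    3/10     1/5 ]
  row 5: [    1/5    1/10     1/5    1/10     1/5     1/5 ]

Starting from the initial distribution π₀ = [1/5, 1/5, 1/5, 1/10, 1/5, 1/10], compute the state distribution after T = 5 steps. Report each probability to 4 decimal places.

t=0: π = [0.2000, 0.2000, 0.2000, 0.1000, 0.2000, 0.1000]
t=1: π = [0.1800, 0.1400, 0.1900, 0.1900, 0.1700, 0.1300]
t=2: π = [0.1820, 0.1360, 0.2080, 0.1830, 0.1610, 0.1300]
t=3: π = [0.1818, 0.1364, 0.2120, 0.1819, 0.1588, 0.1291]
t=4: π = [0.1818, 0.1364, 0.2129, 0.1818, 0.1583, 0.1288]
t=5: π = [0.1818, 0.1364, 0.2131, 0.1818, 0.1582, 0.1287]

π = [0.1818, 0.1364, 0.2131, 0.1818, 0.1582, 0.1287]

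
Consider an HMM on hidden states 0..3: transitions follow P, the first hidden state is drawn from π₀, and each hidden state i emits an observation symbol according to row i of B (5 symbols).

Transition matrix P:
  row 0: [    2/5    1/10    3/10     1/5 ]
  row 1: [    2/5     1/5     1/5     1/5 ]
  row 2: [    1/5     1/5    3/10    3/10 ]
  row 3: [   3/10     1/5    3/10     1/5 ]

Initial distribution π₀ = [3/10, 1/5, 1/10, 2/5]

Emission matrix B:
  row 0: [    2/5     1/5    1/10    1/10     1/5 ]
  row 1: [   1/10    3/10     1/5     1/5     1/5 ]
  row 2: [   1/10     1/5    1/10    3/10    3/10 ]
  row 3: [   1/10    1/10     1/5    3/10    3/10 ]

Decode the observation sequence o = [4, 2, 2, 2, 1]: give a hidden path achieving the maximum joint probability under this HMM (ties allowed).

path = [3, 2, 3, 1, 0]

t=0: δ = [6.000e-02, 4.000e-02, 3.000e-02, 1.200e-01]  (obs o_0=4)
t=1: δ = [3.600e-03, 4.800e-03, 3.600e-03, 4.800e-03]  ψ = [3, 3, 3, 3]  (obs o_1=2)
t=2: δ = [1.920e-04, 1.920e-04, 1.440e-04, 2.160e-04]  ψ = [1, 1, 3, 2]  (obs o_2=2)
t=3: δ = [7.680e-06, 8.640e-06, 6.480e-06, 8.640e-06]  ψ = [0, 3, 3, 2]  (obs o_3=2)
t=4: δ = [6.912e-07, 5.184e-07, 5.184e-07, 1.944e-07]  ψ = [1, 1, 3, 2]  (obs o_4=1)
backtrack: best end state = 0; path = [3, 2, 3, 1, 0]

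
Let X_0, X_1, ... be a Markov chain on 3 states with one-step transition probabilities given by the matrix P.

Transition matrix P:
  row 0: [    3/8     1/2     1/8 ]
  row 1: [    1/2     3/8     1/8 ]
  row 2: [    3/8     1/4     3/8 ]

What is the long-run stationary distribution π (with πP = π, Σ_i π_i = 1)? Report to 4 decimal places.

Balance equations π_j = Σ_i π_i·P[i][j]:
  π_0 = 3/8·π_0 + 1/2·π_1 + 3/8·π_2
  π_1 = 1/2·π_0 + 3/8·π_1 + 1/4·π_2
  normalize: π_0 + π_1 + π_2 = 1
Solving the linear system gives exactly π = [23/54, 11/27, 1/6].

π = [0.4259, 0.4074, 0.1667]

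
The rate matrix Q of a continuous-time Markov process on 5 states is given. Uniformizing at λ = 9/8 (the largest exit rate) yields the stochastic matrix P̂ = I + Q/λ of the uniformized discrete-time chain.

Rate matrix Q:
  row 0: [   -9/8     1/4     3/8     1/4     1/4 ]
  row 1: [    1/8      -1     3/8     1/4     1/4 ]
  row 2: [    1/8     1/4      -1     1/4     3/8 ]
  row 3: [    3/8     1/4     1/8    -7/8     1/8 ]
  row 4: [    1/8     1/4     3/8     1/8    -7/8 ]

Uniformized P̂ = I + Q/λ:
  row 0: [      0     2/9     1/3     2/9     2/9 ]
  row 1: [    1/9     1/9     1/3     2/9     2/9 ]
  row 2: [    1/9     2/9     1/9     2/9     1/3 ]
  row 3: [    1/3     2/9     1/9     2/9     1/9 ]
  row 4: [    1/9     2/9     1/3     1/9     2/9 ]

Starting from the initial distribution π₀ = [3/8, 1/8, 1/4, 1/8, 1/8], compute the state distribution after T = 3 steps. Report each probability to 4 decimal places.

t=0: π = [0.3750, 0.1250, 0.2500, 0.1250, 0.1250]
t=1: π = [0.0972, 0.2083, 0.2500, 0.2083, 0.2361]
t=2: π = [0.1466, 0.1991, 0.2315, 0.1960, 0.2269]
t=3: π = [0.1384, 0.2001, 0.2383, 0.1970, 0.2262]

π = [0.1384, 0.2001, 0.2383, 0.1970, 0.2262]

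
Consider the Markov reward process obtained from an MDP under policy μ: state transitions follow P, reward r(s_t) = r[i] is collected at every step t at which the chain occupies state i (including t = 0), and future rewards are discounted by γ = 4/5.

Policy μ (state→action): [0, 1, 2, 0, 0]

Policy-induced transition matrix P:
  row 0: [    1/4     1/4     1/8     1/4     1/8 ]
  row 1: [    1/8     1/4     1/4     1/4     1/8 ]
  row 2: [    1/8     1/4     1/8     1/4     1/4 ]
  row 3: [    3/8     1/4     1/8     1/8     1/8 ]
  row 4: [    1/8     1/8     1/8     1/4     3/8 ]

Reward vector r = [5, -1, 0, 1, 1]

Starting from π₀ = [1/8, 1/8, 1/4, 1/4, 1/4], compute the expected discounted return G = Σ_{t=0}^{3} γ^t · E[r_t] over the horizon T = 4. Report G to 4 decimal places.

G = 3.3955

t=0: π = [0.1250, 0.1250, 0.2500, 0.2500, 0.2500], E[r] = 1.0000, γ^t·E[r] = 1.000000, running G = 1.000000
t=1: π = [0.2031, 0.2188, 0.1406, 0.2188, 0.2188], E[r] = 1.2344, γ^t·E[r] = 0.987500, running G = 1.987500
t=2: π = [0.2051, 0.2227, 0.1523, 0.2227, 0.1973], E[r] = 1.2227, γ^t·E[r] = 0.782500, running G = 2.770000
t=3: π = [0.2063, 0.2253, 0.1528, 0.2222, 0.1934], E[r] = 1.2217, γ^t·E[r] = 0.625500, running G = 3.395500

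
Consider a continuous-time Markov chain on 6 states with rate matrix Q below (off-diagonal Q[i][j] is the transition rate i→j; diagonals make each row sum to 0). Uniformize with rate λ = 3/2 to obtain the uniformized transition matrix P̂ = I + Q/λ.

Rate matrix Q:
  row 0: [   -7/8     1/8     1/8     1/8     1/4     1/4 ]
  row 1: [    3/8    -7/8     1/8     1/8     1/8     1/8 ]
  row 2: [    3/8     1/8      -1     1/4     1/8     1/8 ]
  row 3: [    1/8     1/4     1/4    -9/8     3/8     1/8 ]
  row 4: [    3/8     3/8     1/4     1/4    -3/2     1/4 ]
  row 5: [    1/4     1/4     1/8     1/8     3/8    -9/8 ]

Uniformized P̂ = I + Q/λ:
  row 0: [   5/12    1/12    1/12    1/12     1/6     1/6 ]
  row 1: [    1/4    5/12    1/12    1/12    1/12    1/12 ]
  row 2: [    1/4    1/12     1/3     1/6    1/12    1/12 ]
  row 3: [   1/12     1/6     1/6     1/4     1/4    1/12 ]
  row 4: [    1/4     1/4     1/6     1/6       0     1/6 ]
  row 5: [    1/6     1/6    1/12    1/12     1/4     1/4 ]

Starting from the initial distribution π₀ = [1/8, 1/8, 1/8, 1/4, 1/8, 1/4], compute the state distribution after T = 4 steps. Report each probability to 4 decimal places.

t=0: π = [0.1250, 0.1250, 0.1250, 0.2500, 0.1250, 0.2500]
t=1: π = [0.2083, 0.1875, 0.1458, 0.1458, 0.1667, 0.1458]
t=2: π = [0.2483, 0.1979, 0.1458, 0.1337, 0.1354, 0.1389]
t=3: π = [0.2575, 0.1946, 0.1422, 0.1291, 0.1382, 0.1385]
t=4: π = [0.2599, 0.1935, 0.1412, 0.1282, 0.1379, 0.1394]

π = [0.2599, 0.1935, 0.1412, 0.1282, 0.1379, 0.1394]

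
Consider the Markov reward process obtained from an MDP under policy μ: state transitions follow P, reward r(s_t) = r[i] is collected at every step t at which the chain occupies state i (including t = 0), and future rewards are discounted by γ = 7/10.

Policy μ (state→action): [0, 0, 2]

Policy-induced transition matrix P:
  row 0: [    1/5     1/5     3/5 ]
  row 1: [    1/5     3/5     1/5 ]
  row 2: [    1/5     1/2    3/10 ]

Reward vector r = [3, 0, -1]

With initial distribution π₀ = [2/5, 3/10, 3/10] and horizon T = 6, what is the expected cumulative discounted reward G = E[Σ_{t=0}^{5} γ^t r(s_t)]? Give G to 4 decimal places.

G = 1.4014

t=0: π = [0.4000, 0.3000, 0.3000], E[r] = 0.9000, γ^t·E[r] = 0.900000, running G = 0.900000
t=1: π = [0.2000, 0.4100, 0.3900], E[r] = 0.2100, γ^t·E[r] = 0.147000, running G = 1.047000
t=2: π = [0.2000, 0.4810, 0.3190], E[r] = 0.2810, γ^t·E[r] = 0.137690, running G = 1.184690
t=3: π = [0.2000, 0.4881, 0.3119], E[r] = 0.2881, γ^t·E[r] = 0.098818, running G = 1.283508
t=4: π = [0.2000, 0.4888, 0.3112], E[r] = 0.2888, γ^t·E[r] = 0.069343, running G = 1.352852
t=5: π = [0.2000, 0.4889, 0.3111], E[r] = 0.2889, γ^t·E[r] = 0.048552, running G = 1.401404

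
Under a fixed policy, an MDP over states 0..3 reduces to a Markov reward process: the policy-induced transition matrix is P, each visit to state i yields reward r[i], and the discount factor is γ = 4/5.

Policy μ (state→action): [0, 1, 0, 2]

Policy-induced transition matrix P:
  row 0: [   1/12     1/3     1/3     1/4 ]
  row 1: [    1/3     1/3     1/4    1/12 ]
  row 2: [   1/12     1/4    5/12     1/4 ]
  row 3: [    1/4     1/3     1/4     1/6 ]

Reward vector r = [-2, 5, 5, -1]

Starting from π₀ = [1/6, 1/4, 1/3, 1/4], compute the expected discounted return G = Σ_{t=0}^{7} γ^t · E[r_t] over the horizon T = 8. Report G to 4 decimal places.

t=0: π = [0.1667, 0.2500, 0.3333, 0.2500], E[r] = 2.3333, γ^t·E[r] = 2.333333, running G = 2.333333
t=1: π = [0.1875, 0.3056, 0.3194, 0.1875], E[r] = 2.5625, γ^t·E[r] = 2.050000, running G = 4.383333
t=2: π = [0.1910, 0.3067, 0.3189, 0.1834], E[r] = 2.5625, γ^t·E[r] = 1.640000, running G = 6.023333
t=3: π = [0.1906, 0.3068, 0.3191, 0.1836], E[r] = 2.5643, γ^t·E[r] = 1.312938, running G = 7.336272
t=4: π = [0.1906, 0.3067, 0.3191, 0.1836], E[r] = 2.5642, γ^t·E[r] = 1.050296, running G = 8.386568
t=5: π = [0.1906, 0.3067, 0.3191, 0.1836], E[r] = 2.5642, γ^t·E[r] = 0.840245, running G = 9.226813
t=6: π = [0.1906, 0.3067, 0.3191, 0.1836], E[r] = 2.5642, γ^t·E[r] = 0.672196, running G = 9.899009
t=7: π = [0.1906, 0.3067, 0.3191, 0.1836], E[r] = 2.5642, γ^t·E[r] = 0.537757, running G = 10.436765

G = 10.4368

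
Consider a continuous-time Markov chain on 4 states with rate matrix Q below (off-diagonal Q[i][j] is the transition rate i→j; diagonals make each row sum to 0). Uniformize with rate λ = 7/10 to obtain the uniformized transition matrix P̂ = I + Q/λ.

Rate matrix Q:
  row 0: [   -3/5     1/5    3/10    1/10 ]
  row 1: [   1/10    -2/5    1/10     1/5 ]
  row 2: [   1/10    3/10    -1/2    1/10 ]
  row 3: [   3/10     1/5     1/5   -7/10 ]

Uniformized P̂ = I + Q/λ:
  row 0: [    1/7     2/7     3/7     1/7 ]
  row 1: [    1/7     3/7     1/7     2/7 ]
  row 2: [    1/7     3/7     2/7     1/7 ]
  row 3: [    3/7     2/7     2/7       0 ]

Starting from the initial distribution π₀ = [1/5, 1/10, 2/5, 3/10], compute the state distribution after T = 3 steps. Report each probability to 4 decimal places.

t=0: π = [0.2000, 0.1000, 0.4000, 0.3000]
t=1: π = [0.2286, 0.3571, 0.3000, 0.1143]
t=2: π = [0.1755, 0.3796, 0.2673, 0.1776]
t=3: π = [0.1936, 0.3781, 0.2566, 0.1717]

π = [0.1936, 0.3781, 0.2566, 0.1717]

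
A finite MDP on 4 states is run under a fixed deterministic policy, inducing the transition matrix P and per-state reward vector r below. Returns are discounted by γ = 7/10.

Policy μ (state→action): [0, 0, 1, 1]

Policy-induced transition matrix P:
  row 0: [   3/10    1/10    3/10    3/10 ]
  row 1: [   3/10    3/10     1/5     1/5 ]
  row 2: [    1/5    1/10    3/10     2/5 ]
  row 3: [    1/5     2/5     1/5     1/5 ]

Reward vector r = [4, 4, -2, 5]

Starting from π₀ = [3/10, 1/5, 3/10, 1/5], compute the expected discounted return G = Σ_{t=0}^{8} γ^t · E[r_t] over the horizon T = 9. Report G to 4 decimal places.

t=0: π = [0.3000, 0.2000, 0.3000, 0.2000], E[r] = 2.4000, γ^t·E[r] = 2.400000, running G = 2.400000
t=1: π = [0.2500, 0.2000, 0.2600, 0.2900], E[r] = 2.7300, γ^t·E[r] = 1.911000, running G = 4.311000
t=2: π = [0.2450, 0.2270, 0.2510, 0.2770], E[r] = 2.7710, γ^t·E[r] = 1.357790, running G = 5.668790
t=3: π = [0.2472, 0.2285, 0.2496, 0.2747], E[r] = 2.7771, γ^t·E[r] = 0.952545, running G = 6.621335
t=4: π = [0.2476, 0.2281, 0.2497, 0.2746], E[r] = 2.7766, γ^t·E[r] = 0.666652, running G = 7.287987
t=5: π = [0.2476, 0.2280, 0.2497, 0.2747], E[r] = 2.7763, γ^t·E[r] = 0.466620, running G = 7.754607
t=6: π = [0.2476, 0.2280, 0.2497, 0.2747], E[r] = 2.7763, γ^t·E[r] = 0.326632, running G = 8.081239
t=7: π = [0.2476, 0.2280, 0.2497, 0.2747], E[r] = 2.7763, γ^t·E[r] = 0.228643, running G = 8.309882
t=8: π = [0.2476, 0.2280, 0.2497, 0.2747], E[r] = 2.7763, γ^t·E[r] = 0.160050, running G = 8.469932

G = 8.4699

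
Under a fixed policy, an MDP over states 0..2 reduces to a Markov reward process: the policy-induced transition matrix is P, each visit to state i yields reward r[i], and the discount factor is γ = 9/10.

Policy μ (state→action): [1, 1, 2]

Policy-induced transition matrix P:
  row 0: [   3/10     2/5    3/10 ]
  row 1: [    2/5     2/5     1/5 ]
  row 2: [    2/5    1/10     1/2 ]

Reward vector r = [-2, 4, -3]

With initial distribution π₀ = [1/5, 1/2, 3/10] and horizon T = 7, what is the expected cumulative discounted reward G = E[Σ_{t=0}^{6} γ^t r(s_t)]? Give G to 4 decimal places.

G = -1.4543

t=0: π = [0.2000, 0.5000, 0.3000], E[r] = 0.7000, γ^t·E[r] = 0.700000, running G = 0.700000
t=1: π = [0.3800, 0.3100, 0.3100], E[r] = -0.4500, γ^t·E[r] = -0.405000, running G = 0.295000
t=2: π = [0.3620, 0.3070, 0.3310], E[r] = -0.4890, γ^t·E[r] = -0.396090, running G = -0.101090
t=3: π = [0.3638, 0.3007, 0.3355], E[r] = -0.5313, γ^t·E[r] = -0.387318, running G = -0.488408
t=4: π = [0.3636, 0.2994, 0.3370], E[r] = -0.5409, γ^t·E[r] = -0.354904, running G = -0.843312
t=5: π = [0.3636, 0.2989, 0.3375], E[r] = -0.5441, γ^t·E[r] = -0.321300, running G = -1.164612
t=6: π = [0.3636, 0.2988, 0.3376], E[r] = -0.5451, γ^t·E[r] = -0.289663, running G = -1.454276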